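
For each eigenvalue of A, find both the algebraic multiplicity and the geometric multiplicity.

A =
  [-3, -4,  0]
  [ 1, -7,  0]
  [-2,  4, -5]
λ = -5: alg = 3, geom = 2

Step 1 — factor the characteristic polynomial to read off the algebraic multiplicities:
  χ_A(x) = (x + 5)^3

Step 2 — compute geometric multiplicities via the rank-nullity identity g(λ) = n − rank(A − λI):
  rank(A − (-5)·I) = 1, so dim ker(A − (-5)·I) = n − 1 = 2

Summary:
  λ = -5: algebraic multiplicity = 3, geometric multiplicity = 2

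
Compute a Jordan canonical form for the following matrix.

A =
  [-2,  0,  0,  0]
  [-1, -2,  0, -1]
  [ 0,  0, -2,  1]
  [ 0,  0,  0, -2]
J_2(-2) ⊕ J_2(-2)

The characteristic polynomial is
  det(x·I − A) = x^4 + 8*x^3 + 24*x^2 + 32*x + 16 = (x + 2)^4

Eigenvalues and multiplicities (the geometric multiplicity of λ is n − rank(A − λI), which equals the number of Jordan blocks for λ):
  λ = -2: algebraic multiplicity = 4, geometric multiplicity = 2

Determining the block sizes for each eigenvalue:
  λ = -2: with am = 4 and gm = 2, the partition is not yet determined (e.g. several partitions of 4 into 2 parts exist). Let N = A − (-2)·I. Computing rank(N^1) = 2, rank(N^2) = 0; the number of blocks of size ≥ j is rank(N^{j−1}) − rank(N^j), giving [2, 2]. So we have 2 block(s) of size 2 → block sizes [2, 2]

Assembling the blocks gives a Jordan form
J =
  [-2,  1,  0,  0]
  [ 0, -2,  0,  0]
  [ 0,  0, -2,  1]
  [ 0,  0,  0, -2]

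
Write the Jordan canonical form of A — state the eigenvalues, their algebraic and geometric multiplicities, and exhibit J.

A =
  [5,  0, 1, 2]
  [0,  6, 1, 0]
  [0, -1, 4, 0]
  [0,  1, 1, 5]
J_3(5) ⊕ J_1(5)

The characteristic polynomial is
  det(x·I − A) = x^4 - 20*x^3 + 150*x^2 - 500*x + 625 = (x - 5)^4

Eigenvalues and multiplicities (the geometric multiplicity of λ is n − rank(A − λI), which equals the number of Jordan blocks for λ):
  λ = 5: algebraic multiplicity = 4, geometric multiplicity = 2

Determining the block sizes for each eigenvalue:
  λ = 5: with am = 4 and gm = 2, the partition is not yet determined (e.g. several partitions of 4 into 2 parts exist). Let N = A − (5)·I. Computing rank(N^1) = 2, rank(N^2) = 1, rank(N^3) = 0; the number of blocks of size ≥ j is rank(N^{j−1}) − rank(N^j), giving [2, 1, 1]. So we have 1 block(s) of size 3, 1 block(s) of size 1 → block sizes [3, 1]

Assembling the blocks gives a Jordan form
J =
  [5, 1, 0, 0]
  [0, 5, 1, 0]
  [0, 0, 5, 0]
  [0, 0, 0, 5]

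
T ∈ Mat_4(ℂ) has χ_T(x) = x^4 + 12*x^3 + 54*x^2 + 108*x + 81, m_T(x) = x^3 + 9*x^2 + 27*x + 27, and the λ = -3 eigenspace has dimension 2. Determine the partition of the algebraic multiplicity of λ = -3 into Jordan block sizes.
Block sizes for λ = -3: [3, 1]

Step 1 — from the characteristic polynomial, algebraic multiplicity of λ = -3 is 4. From dim ker(T − (-3)·I) = 2, there are exactly 2 Jordan blocks for λ = -3.
Step 2 — from the minimal polynomial, the factor (x + 3)^3 tells us the largest block for λ = -3 has size 3.
Step 3 — with total size 4, 2 blocks, and largest block 3, the block sizes (in nonincreasing order) are [3, 1].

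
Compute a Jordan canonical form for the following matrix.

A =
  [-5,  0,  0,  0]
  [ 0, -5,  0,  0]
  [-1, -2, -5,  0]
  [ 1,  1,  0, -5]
J_2(-5) ⊕ J_2(-5)

The characteristic polynomial is
  det(x·I − A) = x^4 + 20*x^3 + 150*x^2 + 500*x + 625 = (x + 5)^4

Eigenvalues and multiplicities (the geometric multiplicity of λ is n − rank(A − λI), which equals the number of Jordan blocks for λ):
  λ = -5: algebraic multiplicity = 4, geometric multiplicity = 2

Determining the block sizes for each eigenvalue:
  λ = -5: with am = 4 and gm = 2, the partition is not yet determined (e.g. several partitions of 4 into 2 parts exist). Let N = A − (-5)·I. Computing rank(N^1) = 2, rank(N^2) = 0; the number of blocks of size ≥ j is rank(N^{j−1}) − rank(N^j), giving [2, 2]. So we have 2 block(s) of size 2 → block sizes [2, 2]

Assembling the blocks gives a Jordan form
J =
  [-5,  1,  0,  0]
  [ 0, -5,  0,  0]
  [ 0,  0, -5,  1]
  [ 0,  0,  0, -5]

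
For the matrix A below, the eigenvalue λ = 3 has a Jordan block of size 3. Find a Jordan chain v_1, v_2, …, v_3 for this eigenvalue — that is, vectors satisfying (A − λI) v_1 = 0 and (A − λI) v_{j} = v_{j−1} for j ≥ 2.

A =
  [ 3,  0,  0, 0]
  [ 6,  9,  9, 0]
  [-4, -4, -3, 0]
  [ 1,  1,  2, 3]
A Jordan chain for λ = 3 of length 3:
v_1 = (0, 0, 0, -2)ᵀ
v_2 = (0, 6, -4, 1)ᵀ
v_3 = (1, 0, 0, 0)ᵀ

Let N = A − (3)·I. We want v_3 with N^3 v_3 = 0 but N^2 v_3 ≠ 0; then v_{j-1} := N · v_j for j = 3, …, 2.

Pick v_3 = (1, 0, 0, 0)ᵀ.
Then v_2 = N · v_3 = (0, 6, -4, 1)ᵀ.
Then v_1 = N · v_2 = (0, 0, 0, -2)ᵀ.

Sanity check: (A − (3)·I) v_1 = (0, 0, 0, 0)ᵀ = 0. ✓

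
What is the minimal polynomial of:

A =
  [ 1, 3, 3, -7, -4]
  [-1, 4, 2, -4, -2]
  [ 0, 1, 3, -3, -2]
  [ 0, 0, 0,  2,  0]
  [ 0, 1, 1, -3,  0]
x^3 - 6*x^2 + 12*x - 8

The characteristic polynomial is χ_A(x) = (x - 2)^5, so the eigenvalues are known. The minimal polynomial is
  m_A(x) = Π_λ (x − λ)^{k_λ}
where k_λ is the size of the *largest* Jordan block for λ (equivalently, the smallest k with (A − λI)^k v = 0 for every generalised eigenvector v of λ).

  λ = 2: largest Jordan block has size 3, contributing (x − 2)^3

So m_A(x) = (x - 2)^3 = x^3 - 6*x^2 + 12*x - 8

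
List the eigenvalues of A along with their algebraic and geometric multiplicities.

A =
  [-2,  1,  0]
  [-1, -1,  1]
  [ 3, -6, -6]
λ = -3: alg = 3, geom = 1

Step 1 — factor the characteristic polynomial to read off the algebraic multiplicities:
  χ_A(x) = (x + 3)^3

Step 2 — compute geometric multiplicities via the rank-nullity identity g(λ) = n − rank(A − λI):
  rank(A − (-3)·I) = 2, so dim ker(A − (-3)·I) = n − 2 = 1

Summary:
  λ = -3: algebraic multiplicity = 3, geometric multiplicity = 1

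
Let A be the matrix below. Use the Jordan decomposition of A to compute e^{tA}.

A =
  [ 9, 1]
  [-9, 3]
e^{tA} =
  [3*t*exp(6*t) + exp(6*t), t*exp(6*t)]
  [-9*t*exp(6*t), -3*t*exp(6*t) + exp(6*t)]

Strategy: write A = P · J · P⁻¹ where J is a Jordan canonical form, so e^{tA} = P · e^{tJ} · P⁻¹, and e^{tJ} can be computed block-by-block.

A has Jordan form
J =
  [6, 1]
  [0, 6]
(up to reordering of blocks).

Per-block formulas:
  For a 2×2 Jordan block J_2(6): exp(t · J_2(6)) = e^(6t)·(I + t·N), where N is the 2×2 nilpotent shift.

After assembling e^{tJ} and conjugating by P, we get:

e^{tA} =
  [3*t*exp(6*t) + exp(6*t), t*exp(6*t)]
  [-9*t*exp(6*t), -3*t*exp(6*t) + exp(6*t)]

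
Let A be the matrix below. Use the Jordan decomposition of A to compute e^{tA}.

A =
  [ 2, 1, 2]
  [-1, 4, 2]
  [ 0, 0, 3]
e^{tA} =
  [-t*exp(3*t) + exp(3*t), t*exp(3*t), 2*t*exp(3*t)]
  [-t*exp(3*t), t*exp(3*t) + exp(3*t), 2*t*exp(3*t)]
  [0, 0, exp(3*t)]

Strategy: write A = P · J · P⁻¹ where J is a Jordan canonical form, so e^{tA} = P · e^{tJ} · P⁻¹, and e^{tJ} can be computed block-by-block.

A has Jordan form
J =
  [3, 1, 0]
  [0, 3, 0]
  [0, 0, 3]
(up to reordering of blocks).

Per-block formulas:
  For a 1×1 block at λ = 3: exp(t · [3]) = [e^(3t)].
  For a 2×2 Jordan block J_2(3): exp(t · J_2(3)) = e^(3t)·(I + t·N), where N is the 2×2 nilpotent shift.

After assembling e^{tJ} and conjugating by P, we get:

e^{tA} =
  [-t*exp(3*t) + exp(3*t), t*exp(3*t), 2*t*exp(3*t)]
  [-t*exp(3*t), t*exp(3*t) + exp(3*t), 2*t*exp(3*t)]
  [0, 0, exp(3*t)]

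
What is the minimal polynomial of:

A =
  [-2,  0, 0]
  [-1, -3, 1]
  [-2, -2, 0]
x^2 + 3*x + 2

The characteristic polynomial is χ_A(x) = (x + 1)*(x + 2)^2, so the eigenvalues are known. The minimal polynomial is
  m_A(x) = Π_λ (x − λ)^{k_λ}
where k_λ is the size of the *largest* Jordan block for λ (equivalently, the smallest k with (A − λI)^k v = 0 for every generalised eigenvector v of λ).

  λ = -2: largest Jordan block has size 1, contributing (x + 2)
  λ = -1: largest Jordan block has size 1, contributing (x + 1)

So m_A(x) = (x + 1)*(x + 2) = x^2 + 3*x + 2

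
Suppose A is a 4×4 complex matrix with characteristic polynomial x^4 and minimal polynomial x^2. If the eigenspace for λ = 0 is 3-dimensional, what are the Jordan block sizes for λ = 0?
Block sizes for λ = 0: [2, 1, 1]

Step 1 — from the characteristic polynomial, algebraic multiplicity of λ = 0 is 4. From dim ker(A − (0)·I) = 3, there are exactly 3 Jordan blocks for λ = 0.
Step 2 — from the minimal polynomial, the factor (x − 0)^2 tells us the largest block for λ = 0 has size 2.
Step 3 — with total size 4, 3 blocks, and largest block 2, the block sizes (in nonincreasing order) are [2, 1, 1].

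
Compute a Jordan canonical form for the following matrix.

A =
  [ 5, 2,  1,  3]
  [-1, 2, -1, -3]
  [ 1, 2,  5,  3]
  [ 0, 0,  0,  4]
J_2(4) ⊕ J_1(4) ⊕ J_1(4)

The characteristic polynomial is
  det(x·I − A) = x^4 - 16*x^3 + 96*x^2 - 256*x + 256 = (x - 4)^4

Eigenvalues and multiplicities (the geometric multiplicity of λ is n − rank(A − λI), which equals the number of Jordan blocks for λ):
  λ = 4: algebraic multiplicity = 4, geometric multiplicity = 3

Determining the block sizes for each eigenvalue:
  λ = 4: 3 blocks summing to 4 forces exactly one block of size 2 and the rest size 1 → block sizes [2, 1, 1]

Assembling the blocks gives a Jordan form
J =
  [4, 1, 0, 0]
  [0, 4, 0, 0]
  [0, 0, 4, 0]
  [0, 0, 0, 4]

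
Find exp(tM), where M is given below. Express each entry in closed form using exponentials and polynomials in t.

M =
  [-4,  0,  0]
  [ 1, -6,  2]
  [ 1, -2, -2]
e^{tM} =
  [exp(-4*t), 0, 0]
  [t*exp(-4*t), -2*t*exp(-4*t) + exp(-4*t), 2*t*exp(-4*t)]
  [t*exp(-4*t), -2*t*exp(-4*t), 2*t*exp(-4*t) + exp(-4*t)]

Strategy: write M = P · J · P⁻¹ where J is a Jordan canonical form, so e^{tM} = P · e^{tJ} · P⁻¹, and e^{tJ} can be computed block-by-block.

M has Jordan form
J =
  [-4,  1,  0]
  [ 0, -4,  0]
  [ 0,  0, -4]
(up to reordering of blocks).

Per-block formulas:
  For a 1×1 block at λ = -4: exp(t · [-4]) = [e^(-4t)].
  For a 2×2 Jordan block J_2(-4): exp(t · J_2(-4)) = e^(-4t)·(I + t·N), where N is the 2×2 nilpotent shift.

After assembling e^{tJ} and conjugating by P, we get:

e^{tM} =
  [exp(-4*t), 0, 0]
  [t*exp(-4*t), -2*t*exp(-4*t) + exp(-4*t), 2*t*exp(-4*t)]
  [t*exp(-4*t), -2*t*exp(-4*t), 2*t*exp(-4*t) + exp(-4*t)]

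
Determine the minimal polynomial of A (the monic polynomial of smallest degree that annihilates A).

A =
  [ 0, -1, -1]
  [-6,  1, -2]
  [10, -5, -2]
x^3 + x^2 - 8*x - 12

The characteristic polynomial is χ_A(x) = (x - 3)*(x + 2)^2, so the eigenvalues are known. The minimal polynomial is
  m_A(x) = Π_λ (x − λ)^{k_λ}
where k_λ is the size of the *largest* Jordan block for λ (equivalently, the smallest k with (A − λI)^k v = 0 for every generalised eigenvector v of λ).

  λ = -2: largest Jordan block has size 2, contributing (x + 2)^2
  λ = 3: largest Jordan block has size 1, contributing (x − 3)

So m_A(x) = (x - 3)*(x + 2)^2 = x^3 + x^2 - 8*x - 12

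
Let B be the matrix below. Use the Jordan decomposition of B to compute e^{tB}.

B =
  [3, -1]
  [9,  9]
e^{tB} =
  [-3*t*exp(6*t) + exp(6*t), -t*exp(6*t)]
  [9*t*exp(6*t), 3*t*exp(6*t) + exp(6*t)]

Strategy: write B = P · J · P⁻¹ where J is a Jordan canonical form, so e^{tB} = P · e^{tJ} · P⁻¹, and e^{tJ} can be computed block-by-block.

B has Jordan form
J =
  [6, 1]
  [0, 6]
(up to reordering of blocks).

Per-block formulas:
  For a 2×2 Jordan block J_2(6): exp(t · J_2(6)) = e^(6t)·(I + t·N), where N is the 2×2 nilpotent shift.

After assembling e^{tJ} and conjugating by P, we get:

e^{tB} =
  [-3*t*exp(6*t) + exp(6*t), -t*exp(6*t)]
  [9*t*exp(6*t), 3*t*exp(6*t) + exp(6*t)]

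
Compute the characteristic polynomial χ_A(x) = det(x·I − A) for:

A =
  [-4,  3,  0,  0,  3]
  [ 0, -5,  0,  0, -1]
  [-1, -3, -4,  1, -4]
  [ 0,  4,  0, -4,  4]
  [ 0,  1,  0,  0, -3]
x^5 + 20*x^4 + 160*x^3 + 640*x^2 + 1280*x + 1024

Expanding det(x·I − A) (e.g. by cofactor expansion or by noting that A is similar to its Jordan form J, which has the same characteristic polynomial as A) gives
  χ_A(x) = x^5 + 20*x^4 + 160*x^3 + 640*x^2 + 1280*x + 1024
which factors as (x + 4)^5. The eigenvalues (with algebraic multiplicities) are λ = -4 with multiplicity 5.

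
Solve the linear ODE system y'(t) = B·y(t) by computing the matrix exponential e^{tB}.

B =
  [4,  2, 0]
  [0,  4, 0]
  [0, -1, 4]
e^{tB} =
  [exp(4*t), 2*t*exp(4*t), 0]
  [0, exp(4*t), 0]
  [0, -t*exp(4*t), exp(4*t)]

Strategy: write B = P · J · P⁻¹ where J is a Jordan canonical form, so e^{tB} = P · e^{tJ} · P⁻¹, and e^{tJ} can be computed block-by-block.

B has Jordan form
J =
  [4, 1, 0]
  [0, 4, 0]
  [0, 0, 4]
(up to reordering of blocks).

Per-block formulas:
  For a 1×1 block at λ = 4: exp(t · [4]) = [e^(4t)].
  For a 2×2 Jordan block J_2(4): exp(t · J_2(4)) = e^(4t)·(I + t·N), where N is the 2×2 nilpotent shift.

After assembling e^{tJ} and conjugating by P, we get:

e^{tB} =
  [exp(4*t), 2*t*exp(4*t), 0]
  [0, exp(4*t), 0]
  [0, -t*exp(4*t), exp(4*t)]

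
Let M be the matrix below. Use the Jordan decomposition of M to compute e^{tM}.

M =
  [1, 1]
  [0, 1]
e^{tM} =
  [exp(t), t*exp(t)]
  [0, exp(t)]

Strategy: write M = P · J · P⁻¹ where J is a Jordan canonical form, so e^{tM} = P · e^{tJ} · P⁻¹, and e^{tJ} can be computed block-by-block.

M has Jordan form
J =
  [1, 1]
  [0, 1]
(up to reordering of blocks).

Per-block formulas:
  For a 2×2 Jordan block J_2(1): exp(t · J_2(1)) = e^(1t)·(I + t·N), where N is the 2×2 nilpotent shift.

After assembling e^{tJ} and conjugating by P, we get:

e^{tM} =
  [exp(t), t*exp(t)]
  [0, exp(t)]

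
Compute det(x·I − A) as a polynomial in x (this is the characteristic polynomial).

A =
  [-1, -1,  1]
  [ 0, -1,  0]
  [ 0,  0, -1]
x^3 + 3*x^2 + 3*x + 1

Expanding det(x·I − A) (e.g. by cofactor expansion or by noting that A is similar to its Jordan form J, which has the same characteristic polynomial as A) gives
  χ_A(x) = x^3 + 3*x^2 + 3*x + 1
which factors as (x + 1)^3. The eigenvalues (with algebraic multiplicities) are λ = -1 with multiplicity 3.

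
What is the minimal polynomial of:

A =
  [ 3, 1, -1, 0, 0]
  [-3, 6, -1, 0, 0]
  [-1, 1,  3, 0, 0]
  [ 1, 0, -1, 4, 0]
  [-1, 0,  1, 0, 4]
x^3 - 12*x^2 + 48*x - 64

The characteristic polynomial is χ_A(x) = (x - 4)^5, so the eigenvalues are known. The minimal polynomial is
  m_A(x) = Π_λ (x − λ)^{k_λ}
where k_λ is the size of the *largest* Jordan block for λ (equivalently, the smallest k with (A − λI)^k v = 0 for every generalised eigenvector v of λ).

  λ = 4: largest Jordan block has size 3, contributing (x − 4)^3

So m_A(x) = (x - 4)^3 = x^3 - 12*x^2 + 48*x - 64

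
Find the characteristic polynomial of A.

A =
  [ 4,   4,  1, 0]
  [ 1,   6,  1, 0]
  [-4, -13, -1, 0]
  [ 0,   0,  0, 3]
x^4 - 12*x^3 + 54*x^2 - 108*x + 81

Expanding det(x·I − A) (e.g. by cofactor expansion or by noting that A is similar to its Jordan form J, which has the same characteristic polynomial as A) gives
  χ_A(x) = x^4 - 12*x^3 + 54*x^2 - 108*x + 81
which factors as (x - 3)^4. The eigenvalues (with algebraic multiplicities) are λ = 3 with multiplicity 4.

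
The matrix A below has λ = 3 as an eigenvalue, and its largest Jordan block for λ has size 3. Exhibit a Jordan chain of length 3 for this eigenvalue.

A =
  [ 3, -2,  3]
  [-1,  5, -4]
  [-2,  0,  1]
A Jordan chain for λ = 3 of length 3:
v_1 = (-4, 6, 4)ᵀ
v_2 = (0, -1, -2)ᵀ
v_3 = (1, 0, 0)ᵀ

Let N = A − (3)·I. We want v_3 with N^3 v_3 = 0 but N^2 v_3 ≠ 0; then v_{j-1} := N · v_j for j = 3, …, 2.

Pick v_3 = (1, 0, 0)ᵀ.
Then v_2 = N · v_3 = (0, -1, -2)ᵀ.
Then v_1 = N · v_2 = (-4, 6, 4)ᵀ.

Sanity check: (A − (3)·I) v_1 = (0, 0, 0)ᵀ = 0. ✓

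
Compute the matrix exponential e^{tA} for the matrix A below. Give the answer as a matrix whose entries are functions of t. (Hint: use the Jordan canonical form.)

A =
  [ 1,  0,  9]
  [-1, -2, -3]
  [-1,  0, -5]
e^{tA} =
  [3*t*exp(-2*t) + exp(-2*t), 0, 9*t*exp(-2*t)]
  [-t*exp(-2*t), exp(-2*t), -3*t*exp(-2*t)]
  [-t*exp(-2*t), 0, -3*t*exp(-2*t) + exp(-2*t)]

Strategy: write A = P · J · P⁻¹ where J is a Jordan canonical form, so e^{tA} = P · e^{tJ} · P⁻¹, and e^{tJ} can be computed block-by-block.

A has Jordan form
J =
  [-2,  1,  0]
  [ 0, -2,  0]
  [ 0,  0, -2]
(up to reordering of blocks).

Per-block formulas:
  For a 1×1 block at λ = -2: exp(t · [-2]) = [e^(-2t)].
  For a 2×2 Jordan block J_2(-2): exp(t · J_2(-2)) = e^(-2t)·(I + t·N), where N is the 2×2 nilpotent shift.

After assembling e^{tJ} and conjugating by P, we get:

e^{tA} =
  [3*t*exp(-2*t) + exp(-2*t), 0, 9*t*exp(-2*t)]
  [-t*exp(-2*t), exp(-2*t), -3*t*exp(-2*t)]
  [-t*exp(-2*t), 0, -3*t*exp(-2*t) + exp(-2*t)]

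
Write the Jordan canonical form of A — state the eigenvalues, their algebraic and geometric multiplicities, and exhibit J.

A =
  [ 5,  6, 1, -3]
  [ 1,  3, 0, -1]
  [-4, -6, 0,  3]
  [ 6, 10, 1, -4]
J_2(1) ⊕ J_2(1)

The characteristic polynomial is
  det(x·I − A) = x^4 - 4*x^3 + 6*x^2 - 4*x + 1 = (x - 1)^4

Eigenvalues and multiplicities (the geometric multiplicity of λ is n − rank(A − λI), which equals the number of Jordan blocks for λ):
  λ = 1: algebraic multiplicity = 4, geometric multiplicity = 2

Determining the block sizes for each eigenvalue:
  λ = 1: with am = 4 and gm = 2, the partition is not yet determined (e.g. several partitions of 4 into 2 parts exist). Let N = A − (1)·I. Computing rank(N^1) = 2, rank(N^2) = 0; the number of blocks of size ≥ j is rank(N^{j−1}) − rank(N^j), giving [2, 2]. So we have 2 block(s) of size 2 → block sizes [2, 2]

Assembling the blocks gives a Jordan form
J =
  [1, 1, 0, 0]
  [0, 1, 0, 0]
  [0, 0, 1, 1]
  [0, 0, 0, 1]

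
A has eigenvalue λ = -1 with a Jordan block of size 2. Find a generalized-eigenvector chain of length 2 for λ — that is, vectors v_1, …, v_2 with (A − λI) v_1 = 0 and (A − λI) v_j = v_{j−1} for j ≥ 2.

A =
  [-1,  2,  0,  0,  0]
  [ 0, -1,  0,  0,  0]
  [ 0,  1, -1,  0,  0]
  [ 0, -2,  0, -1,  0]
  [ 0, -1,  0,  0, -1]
A Jordan chain for λ = -1 of length 2:
v_1 = (2, 0, 1, -2, -1)ᵀ
v_2 = (0, 1, 0, 0, 0)ᵀ

Let N = A − (-1)·I. We want v_2 with N^2 v_2 = 0 but N^1 v_2 ≠ 0; then v_{j-1} := N · v_j for j = 2, …, 2.

Pick v_2 = (0, 1, 0, 0, 0)ᵀ.
Then v_1 = N · v_2 = (2, 0, 1, -2, -1)ᵀ.

Sanity check: (A − (-1)·I) v_1 = (0, 0, 0, 0, 0)ᵀ = 0. ✓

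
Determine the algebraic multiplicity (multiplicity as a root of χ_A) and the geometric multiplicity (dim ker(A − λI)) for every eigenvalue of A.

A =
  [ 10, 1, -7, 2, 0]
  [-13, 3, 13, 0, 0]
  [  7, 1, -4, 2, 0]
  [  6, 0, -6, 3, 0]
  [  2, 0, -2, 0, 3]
λ = 3: alg = 5, geom = 3

Step 1 — factor the characteristic polynomial to read off the algebraic multiplicities:
  χ_A(x) = (x - 3)^5

Step 2 — compute geometric multiplicities via the rank-nullity identity g(λ) = n − rank(A − λI):
  rank(A − (3)·I) = 2, so dim ker(A − (3)·I) = n − 2 = 3

Summary:
  λ = 3: algebraic multiplicity = 5, geometric multiplicity = 3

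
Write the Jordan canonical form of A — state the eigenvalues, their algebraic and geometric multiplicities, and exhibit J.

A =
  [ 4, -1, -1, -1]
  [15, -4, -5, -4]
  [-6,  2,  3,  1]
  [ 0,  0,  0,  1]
J_2(1) ⊕ J_2(1)

The characteristic polynomial is
  det(x·I − A) = x^4 - 4*x^3 + 6*x^2 - 4*x + 1 = (x - 1)^4

Eigenvalues and multiplicities (the geometric multiplicity of λ is n − rank(A − λI), which equals the number of Jordan blocks for λ):
  λ = 1: algebraic multiplicity = 4, geometric multiplicity = 2

Determining the block sizes for each eigenvalue:
  λ = 1: with am = 4 and gm = 2, the partition is not yet determined (e.g. several partitions of 4 into 2 parts exist). Let N = A − (1)·I. Computing rank(N^1) = 2, rank(N^2) = 0; the number of blocks of size ≥ j is rank(N^{j−1}) − rank(N^j), giving [2, 2]. So we have 2 block(s) of size 2 → block sizes [2, 2]

Assembling the blocks gives a Jordan form
J =
  [1, 1, 0, 0]
  [0, 1, 0, 0]
  [0, 0, 1, 1]
  [0, 0, 0, 1]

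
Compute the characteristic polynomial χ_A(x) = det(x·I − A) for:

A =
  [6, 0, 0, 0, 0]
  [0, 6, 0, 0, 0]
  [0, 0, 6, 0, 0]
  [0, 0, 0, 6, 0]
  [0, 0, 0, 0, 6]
x^5 - 30*x^4 + 360*x^3 - 2160*x^2 + 6480*x - 7776

Expanding det(x·I − A) (e.g. by cofactor expansion or by noting that A is similar to its Jordan form J, which has the same characteristic polynomial as A) gives
  χ_A(x) = x^5 - 30*x^4 + 360*x^3 - 2160*x^2 + 6480*x - 7776
which factors as (x - 6)^5. The eigenvalues (with algebraic multiplicities) are λ = 6 with multiplicity 5.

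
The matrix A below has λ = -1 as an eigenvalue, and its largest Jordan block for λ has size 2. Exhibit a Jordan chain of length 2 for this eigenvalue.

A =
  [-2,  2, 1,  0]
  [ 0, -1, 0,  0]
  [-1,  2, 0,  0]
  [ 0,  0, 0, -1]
A Jordan chain for λ = -1 of length 2:
v_1 = (-1, 0, -1, 0)ᵀ
v_2 = (1, 0, 0, 0)ᵀ

Let N = A − (-1)·I. We want v_2 with N^2 v_2 = 0 but N^1 v_2 ≠ 0; then v_{j-1} := N · v_j for j = 2, …, 2.

Pick v_2 = (1, 0, 0, 0)ᵀ.
Then v_1 = N · v_2 = (-1, 0, -1, 0)ᵀ.

Sanity check: (A − (-1)·I) v_1 = (0, 0, 0, 0)ᵀ = 0. ✓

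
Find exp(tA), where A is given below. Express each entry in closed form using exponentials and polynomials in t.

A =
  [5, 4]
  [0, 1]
e^{tA} =
  [exp(5*t), exp(5*t) - exp(t)]
  [0, exp(t)]

Strategy: write A = P · J · P⁻¹ where J is a Jordan canonical form, so e^{tA} = P · e^{tJ} · P⁻¹, and e^{tJ} can be computed block-by-block.

A has Jordan form
J =
  [1, 0]
  [0, 5]
(up to reordering of blocks).

Per-block formulas:
  For a 1×1 block at λ = 1: exp(t · [1]) = [e^(1t)].
  For a 1×1 block at λ = 5: exp(t · [5]) = [e^(5t)].

After assembling e^{tJ} and conjugating by P, we get:

e^{tA} =
  [exp(5*t), exp(5*t) - exp(t)]
  [0, exp(t)]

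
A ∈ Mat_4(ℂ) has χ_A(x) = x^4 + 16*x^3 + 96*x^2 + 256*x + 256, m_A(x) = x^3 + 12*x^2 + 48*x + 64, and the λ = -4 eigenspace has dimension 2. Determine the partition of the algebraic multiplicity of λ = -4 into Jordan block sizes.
Block sizes for λ = -4: [3, 1]

Step 1 — from the characteristic polynomial, algebraic multiplicity of λ = -4 is 4. From dim ker(A − (-4)·I) = 2, there are exactly 2 Jordan blocks for λ = -4.
Step 2 — from the minimal polynomial, the factor (x + 4)^3 tells us the largest block for λ = -4 has size 3.
Step 3 — with total size 4, 2 blocks, and largest block 3, the block sizes (in nonincreasing order) are [3, 1].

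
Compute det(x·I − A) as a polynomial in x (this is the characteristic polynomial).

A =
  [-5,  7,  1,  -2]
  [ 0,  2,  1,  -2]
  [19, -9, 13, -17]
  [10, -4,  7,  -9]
x^4 - x^3 - 18*x^2 + 52*x - 40

Expanding det(x·I − A) (e.g. by cofactor expansion or by noting that A is similar to its Jordan form J, which has the same characteristic polynomial as A) gives
  χ_A(x) = x^4 - x^3 - 18*x^2 + 52*x - 40
which factors as (x - 2)^3*(x + 5). The eigenvalues (with algebraic multiplicities) are λ = -5 with multiplicity 1, λ = 2 with multiplicity 3.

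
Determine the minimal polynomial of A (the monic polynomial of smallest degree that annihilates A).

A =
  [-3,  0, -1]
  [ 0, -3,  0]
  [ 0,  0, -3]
x^2 + 6*x + 9

The characteristic polynomial is χ_A(x) = (x + 3)^3, so the eigenvalues are known. The minimal polynomial is
  m_A(x) = Π_λ (x − λ)^{k_λ}
where k_λ is the size of the *largest* Jordan block for λ (equivalently, the smallest k with (A − λI)^k v = 0 for every generalised eigenvector v of λ).

  λ = -3: largest Jordan block has size 2, contributing (x + 3)^2

So m_A(x) = (x + 3)^2 = x^2 + 6*x + 9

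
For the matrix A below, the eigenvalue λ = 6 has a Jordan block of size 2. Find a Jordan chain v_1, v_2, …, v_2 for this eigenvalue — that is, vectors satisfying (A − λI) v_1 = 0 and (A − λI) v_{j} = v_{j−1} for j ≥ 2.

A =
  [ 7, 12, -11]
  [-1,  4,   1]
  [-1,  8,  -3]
A Jordan chain for λ = 6 of length 2:
v_1 = (1, -1, -1)ᵀ
v_2 = (1, 0, 0)ᵀ

Let N = A − (6)·I. We want v_2 with N^2 v_2 = 0 but N^1 v_2 ≠ 0; then v_{j-1} := N · v_j for j = 2, …, 2.

Pick v_2 = (1, 0, 0)ᵀ.
Then v_1 = N · v_2 = (1, -1, -1)ᵀ.

Sanity check: (A − (6)·I) v_1 = (0, 0, 0)ᵀ = 0. ✓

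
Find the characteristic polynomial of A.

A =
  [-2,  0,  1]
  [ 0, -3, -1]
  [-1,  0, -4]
x^3 + 9*x^2 + 27*x + 27

Expanding det(x·I − A) (e.g. by cofactor expansion or by noting that A is similar to its Jordan form J, which has the same characteristic polynomial as A) gives
  χ_A(x) = x^3 + 9*x^2 + 27*x + 27
which factors as (x + 3)^3. The eigenvalues (with algebraic multiplicities) are λ = -3 with multiplicity 3.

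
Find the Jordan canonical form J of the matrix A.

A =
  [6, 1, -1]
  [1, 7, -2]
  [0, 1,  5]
J_3(6)

The characteristic polynomial is
  det(x·I − A) = x^3 - 18*x^2 + 108*x - 216 = (x - 6)^3

Eigenvalues and multiplicities (the geometric multiplicity of λ is n − rank(A − λI), which equals the number of Jordan blocks for λ):
  λ = 6: algebraic multiplicity = 3, geometric multiplicity = 1

Determining the block sizes for each eigenvalue:
  λ = 6: one block (gm = 1), so the single block has size am = 3 → block sizes [3]

Assembling the blocks gives a Jordan form
J =
  [6, 1, 0]
  [0, 6, 1]
  [0, 0, 6]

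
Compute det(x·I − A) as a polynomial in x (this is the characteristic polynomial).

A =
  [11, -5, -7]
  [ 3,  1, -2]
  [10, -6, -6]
x^3 - 6*x^2 + 12*x - 8

Expanding det(x·I − A) (e.g. by cofactor expansion or by noting that A is similar to its Jordan form J, which has the same characteristic polynomial as A) gives
  χ_A(x) = x^3 - 6*x^2 + 12*x - 8
which factors as (x - 2)^3. The eigenvalues (with algebraic multiplicities) are λ = 2 with multiplicity 3.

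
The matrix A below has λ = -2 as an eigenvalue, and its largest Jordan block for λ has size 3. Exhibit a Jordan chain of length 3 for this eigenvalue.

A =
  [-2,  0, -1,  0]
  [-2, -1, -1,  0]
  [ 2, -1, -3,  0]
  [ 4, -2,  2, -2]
A Jordan chain for λ = -2 of length 3:
v_1 = (-2, -4, 0, 8)ᵀ
v_2 = (0, -2, 2, 4)ᵀ
v_3 = (1, 0, 0, 0)ᵀ

Let N = A − (-2)·I. We want v_3 with N^3 v_3 = 0 but N^2 v_3 ≠ 0; then v_{j-1} := N · v_j for j = 3, …, 2.

Pick v_3 = (1, 0, 0, 0)ᵀ.
Then v_2 = N · v_3 = (0, -2, 2, 4)ᵀ.
Then v_1 = N · v_2 = (-2, -4, 0, 8)ᵀ.

Sanity check: (A − (-2)·I) v_1 = (0, 0, 0, 0)ᵀ = 0. ✓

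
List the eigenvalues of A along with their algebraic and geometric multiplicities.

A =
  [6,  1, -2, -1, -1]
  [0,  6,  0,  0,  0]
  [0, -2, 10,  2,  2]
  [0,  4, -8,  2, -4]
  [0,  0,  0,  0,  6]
λ = 6: alg = 5, geom = 4

Step 1 — factor the characteristic polynomial to read off the algebraic multiplicities:
  χ_A(x) = (x - 6)^5

Step 2 — compute geometric multiplicities via the rank-nullity identity g(λ) = n − rank(A − λI):
  rank(A − (6)·I) = 1, so dim ker(A − (6)·I) = n − 1 = 4

Summary:
  λ = 6: algebraic multiplicity = 5, geometric multiplicity = 4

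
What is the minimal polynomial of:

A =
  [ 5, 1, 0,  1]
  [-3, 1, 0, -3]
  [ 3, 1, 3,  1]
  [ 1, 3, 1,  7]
x^3 - 12*x^2 + 48*x - 64

The characteristic polynomial is χ_A(x) = (x - 4)^4, so the eigenvalues are known. The minimal polynomial is
  m_A(x) = Π_λ (x − λ)^{k_λ}
where k_λ is the size of the *largest* Jordan block for λ (equivalently, the smallest k with (A − λI)^k v = 0 for every generalised eigenvector v of λ).

  λ = 4: largest Jordan block has size 3, contributing (x − 4)^3

So m_A(x) = (x - 4)^3 = x^3 - 12*x^2 + 48*x - 64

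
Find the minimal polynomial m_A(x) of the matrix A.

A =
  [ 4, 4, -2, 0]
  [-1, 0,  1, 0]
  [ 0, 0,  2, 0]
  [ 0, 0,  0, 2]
x^2 - 4*x + 4

The characteristic polynomial is χ_A(x) = (x - 2)^4, so the eigenvalues are known. The minimal polynomial is
  m_A(x) = Π_λ (x − λ)^{k_λ}
where k_λ is the size of the *largest* Jordan block for λ (equivalently, the smallest k with (A − λI)^k v = 0 for every generalised eigenvector v of λ).

  λ = 2: largest Jordan block has size 2, contributing (x − 2)^2

So m_A(x) = (x - 2)^2 = x^2 - 4*x + 4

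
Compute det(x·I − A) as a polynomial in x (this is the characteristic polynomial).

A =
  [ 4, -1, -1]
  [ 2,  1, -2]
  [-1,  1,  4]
x^3 - 9*x^2 + 27*x - 27

Expanding det(x·I − A) (e.g. by cofactor expansion or by noting that A is similar to its Jordan form J, which has the same characteristic polynomial as A) gives
  χ_A(x) = x^3 - 9*x^2 + 27*x - 27
which factors as (x - 3)^3. The eigenvalues (with algebraic multiplicities) are λ = 3 with multiplicity 3.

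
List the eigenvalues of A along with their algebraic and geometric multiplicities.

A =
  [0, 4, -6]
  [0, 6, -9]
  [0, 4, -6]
λ = 0: alg = 3, geom = 2

Step 1 — factor the characteristic polynomial to read off the algebraic multiplicities:
  χ_A(x) = x^3

Step 2 — compute geometric multiplicities via the rank-nullity identity g(λ) = n − rank(A − λI):
  rank(A − (0)·I) = 1, so dim ker(A − (0)·I) = n − 1 = 2

Summary:
  λ = 0: algebraic multiplicity = 3, geometric multiplicity = 2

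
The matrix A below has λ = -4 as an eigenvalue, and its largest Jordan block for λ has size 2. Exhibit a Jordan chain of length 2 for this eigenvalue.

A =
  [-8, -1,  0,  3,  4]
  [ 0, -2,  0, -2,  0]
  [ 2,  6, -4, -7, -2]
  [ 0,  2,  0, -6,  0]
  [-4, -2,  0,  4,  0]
A Jordan chain for λ = -4 of length 2:
v_1 = (-4, 0, 2, 0, -4)ᵀ
v_2 = (1, 0, 0, 0, 0)ᵀ

Let N = A − (-4)·I. We want v_2 with N^2 v_2 = 0 but N^1 v_2 ≠ 0; then v_{j-1} := N · v_j for j = 2, …, 2.

Pick v_2 = (1, 0, 0, 0, 0)ᵀ.
Then v_1 = N · v_2 = (-4, 0, 2, 0, -4)ᵀ.

Sanity check: (A − (-4)·I) v_1 = (0, 0, 0, 0, 0)ᵀ = 0. ✓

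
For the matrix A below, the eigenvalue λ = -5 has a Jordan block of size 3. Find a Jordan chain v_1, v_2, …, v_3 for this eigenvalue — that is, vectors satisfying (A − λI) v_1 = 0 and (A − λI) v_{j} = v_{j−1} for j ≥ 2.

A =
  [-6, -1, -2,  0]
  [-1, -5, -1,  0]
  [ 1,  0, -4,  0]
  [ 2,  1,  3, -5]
A Jordan chain for λ = -5 of length 3:
v_1 = (1, 1, -1, -2)ᵀ
v_2 = (-1, 0, 0, 1)ᵀ
v_3 = (0, 1, 0, 0)ᵀ

Let N = A − (-5)·I. We want v_3 with N^3 v_3 = 0 but N^2 v_3 ≠ 0; then v_{j-1} := N · v_j for j = 3, …, 2.

Pick v_3 = (0, 1, 0, 0)ᵀ.
Then v_2 = N · v_3 = (-1, 0, 0, 1)ᵀ.
Then v_1 = N · v_2 = (1, 1, -1, -2)ᵀ.

Sanity check: (A − (-5)·I) v_1 = (0, 0, 0, 0)ᵀ = 0. ✓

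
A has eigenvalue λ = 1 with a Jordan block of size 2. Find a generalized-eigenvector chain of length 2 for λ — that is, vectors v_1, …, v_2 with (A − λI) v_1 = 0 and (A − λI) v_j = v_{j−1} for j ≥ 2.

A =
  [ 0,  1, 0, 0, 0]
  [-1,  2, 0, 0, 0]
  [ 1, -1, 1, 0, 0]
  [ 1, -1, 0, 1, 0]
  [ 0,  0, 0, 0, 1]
A Jordan chain for λ = 1 of length 2:
v_1 = (-1, -1, 1, 1, 0)ᵀ
v_2 = (1, 0, 0, 0, 0)ᵀ

Let N = A − (1)·I. We want v_2 with N^2 v_2 = 0 but N^1 v_2 ≠ 0; then v_{j-1} := N · v_j for j = 2, …, 2.

Pick v_2 = (1, 0, 0, 0, 0)ᵀ.
Then v_1 = N · v_2 = (-1, -1, 1, 1, 0)ᵀ.

Sanity check: (A − (1)·I) v_1 = (0, 0, 0, 0, 0)ᵀ = 0. ✓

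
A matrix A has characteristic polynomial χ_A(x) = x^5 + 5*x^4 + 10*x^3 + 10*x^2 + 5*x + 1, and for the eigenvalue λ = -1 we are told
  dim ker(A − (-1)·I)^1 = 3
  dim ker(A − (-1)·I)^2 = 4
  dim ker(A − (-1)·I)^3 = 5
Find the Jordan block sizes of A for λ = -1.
Block sizes for λ = -1: [3, 1, 1]

From the dimensions of kernels of powers, the number of Jordan blocks of size at least j is d_j − d_{j−1} where d_j = dim ker(N^j) (with d_0 = 0). Computing the differences gives [3, 1, 1].
The number of blocks of size exactly k is (#blocks of size ≥ k) − (#blocks of size ≥ k + 1), so the partition is: 2 block(s) of size 1, 1 block(s) of size 3.
In nonincreasing order the block sizes are [3, 1, 1].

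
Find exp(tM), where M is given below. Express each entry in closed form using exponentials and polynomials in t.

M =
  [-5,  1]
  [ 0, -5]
e^{tM} =
  [exp(-5*t), t*exp(-5*t)]
  [0, exp(-5*t)]

Strategy: write M = P · J · P⁻¹ where J is a Jordan canonical form, so e^{tM} = P · e^{tJ} · P⁻¹, and e^{tJ} can be computed block-by-block.

M has Jordan form
J =
  [-5,  1]
  [ 0, -5]
(up to reordering of blocks).

Per-block formulas:
  For a 2×2 Jordan block J_2(-5): exp(t · J_2(-5)) = e^(-5t)·(I + t·N), where N is the 2×2 nilpotent shift.

After assembling e^{tJ} and conjugating by P, we get:

e^{tM} =
  [exp(-5*t), t*exp(-5*t)]
  [0, exp(-5*t)]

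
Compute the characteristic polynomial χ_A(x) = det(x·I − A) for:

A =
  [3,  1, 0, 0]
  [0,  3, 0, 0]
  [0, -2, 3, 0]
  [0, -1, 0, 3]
x^4 - 12*x^3 + 54*x^2 - 108*x + 81

Expanding det(x·I − A) (e.g. by cofactor expansion or by noting that A is similar to its Jordan form J, which has the same characteristic polynomial as A) gives
  χ_A(x) = x^4 - 12*x^3 + 54*x^2 - 108*x + 81
which factors as (x - 3)^4. The eigenvalues (with algebraic multiplicities) are λ = 3 with multiplicity 4.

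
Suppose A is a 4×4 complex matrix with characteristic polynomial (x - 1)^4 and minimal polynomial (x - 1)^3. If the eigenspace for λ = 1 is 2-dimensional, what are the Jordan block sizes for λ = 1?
Block sizes for λ = 1: [3, 1]

Step 1 — from the characteristic polynomial, algebraic multiplicity of λ = 1 is 4. From dim ker(A − (1)·I) = 2, there are exactly 2 Jordan blocks for λ = 1.
Step 2 — from the minimal polynomial, the factor (x − 1)^3 tells us the largest block for λ = 1 has size 3.
Step 3 — with total size 4, 2 blocks, and largest block 3, the block sizes (in nonincreasing order) are [3, 1].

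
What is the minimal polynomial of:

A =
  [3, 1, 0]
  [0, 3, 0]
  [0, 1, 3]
x^2 - 6*x + 9

The characteristic polynomial is χ_A(x) = (x - 3)^3, so the eigenvalues are known. The minimal polynomial is
  m_A(x) = Π_λ (x − λ)^{k_λ}
where k_λ is the size of the *largest* Jordan block for λ (equivalently, the smallest k with (A − λI)^k v = 0 for every generalised eigenvector v of λ).

  λ = 3: largest Jordan block has size 2, contributing (x − 3)^2

So m_A(x) = (x - 3)^2 = x^2 - 6*x + 9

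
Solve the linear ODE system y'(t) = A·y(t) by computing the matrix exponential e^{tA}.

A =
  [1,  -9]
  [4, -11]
e^{tA} =
  [6*t*exp(-5*t) + exp(-5*t), -9*t*exp(-5*t)]
  [4*t*exp(-5*t), -6*t*exp(-5*t) + exp(-5*t)]

Strategy: write A = P · J · P⁻¹ where J is a Jordan canonical form, so e^{tA} = P · e^{tJ} · P⁻¹, and e^{tJ} can be computed block-by-block.

A has Jordan form
J =
  [-5,  1]
  [ 0, -5]
(up to reordering of blocks).

Per-block formulas:
  For a 2×2 Jordan block J_2(-5): exp(t · J_2(-5)) = e^(-5t)·(I + t·N), where N is the 2×2 nilpotent shift.

After assembling e^{tJ} and conjugating by P, we get:

e^{tA} =
  [6*t*exp(-5*t) + exp(-5*t), -9*t*exp(-5*t)]
  [4*t*exp(-5*t), -6*t*exp(-5*t) + exp(-5*t)]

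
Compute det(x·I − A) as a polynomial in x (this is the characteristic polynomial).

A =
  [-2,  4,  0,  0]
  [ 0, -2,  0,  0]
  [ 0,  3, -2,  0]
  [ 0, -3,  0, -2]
x^4 + 8*x^3 + 24*x^2 + 32*x + 16

Expanding det(x·I − A) (e.g. by cofactor expansion or by noting that A is similar to its Jordan form J, which has the same characteristic polynomial as A) gives
  χ_A(x) = x^4 + 8*x^3 + 24*x^2 + 32*x + 16
which factors as (x + 2)^4. The eigenvalues (with algebraic multiplicities) are λ = -2 with multiplicity 4.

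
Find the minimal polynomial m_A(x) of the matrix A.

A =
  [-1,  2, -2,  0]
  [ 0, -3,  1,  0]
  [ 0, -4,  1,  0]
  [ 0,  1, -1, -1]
x^3 + 3*x^2 + 3*x + 1

The characteristic polynomial is χ_A(x) = (x + 1)^4, so the eigenvalues are known. The minimal polynomial is
  m_A(x) = Π_λ (x − λ)^{k_λ}
where k_λ is the size of the *largest* Jordan block for λ (equivalently, the smallest k with (A − λI)^k v = 0 for every generalised eigenvector v of λ).

  λ = -1: largest Jordan block has size 3, contributing (x + 1)^3

So m_A(x) = (x + 1)^3 = x^3 + 3*x^2 + 3*x + 1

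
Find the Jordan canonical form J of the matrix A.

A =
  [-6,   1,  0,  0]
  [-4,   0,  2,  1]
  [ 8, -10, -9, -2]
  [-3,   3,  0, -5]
J_3(-5) ⊕ J_1(-5)

The characteristic polynomial is
  det(x·I − A) = x^4 + 20*x^3 + 150*x^2 + 500*x + 625 = (x + 5)^4

Eigenvalues and multiplicities (the geometric multiplicity of λ is n − rank(A − λI), which equals the number of Jordan blocks for λ):
  λ = -5: algebraic multiplicity = 4, geometric multiplicity = 2

Determining the block sizes for each eigenvalue:
  λ = -5: with am = 4 and gm = 2, the partition is not yet determined (e.g. several partitions of 4 into 2 parts exist). Let N = A − (-5)·I. Computing rank(N^1) = 2, rank(N^2) = 1, rank(N^3) = 0; the number of blocks of size ≥ j is rank(N^{j−1}) − rank(N^j), giving [2, 1, 1]. So we have 1 block(s) of size 3, 1 block(s) of size 1 → block sizes [3, 1]

Assembling the blocks gives a Jordan form
J =
  [-5,  1,  0,  0]
  [ 0, -5,  1,  0]
  [ 0,  0, -5,  0]
  [ 0,  0,  0, -5]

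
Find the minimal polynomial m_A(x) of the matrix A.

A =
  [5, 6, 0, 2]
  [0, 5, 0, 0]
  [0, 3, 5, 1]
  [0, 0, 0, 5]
x^2 - 10*x + 25

The characteristic polynomial is χ_A(x) = (x - 5)^4, so the eigenvalues are known. The minimal polynomial is
  m_A(x) = Π_λ (x − λ)^{k_λ}
where k_λ is the size of the *largest* Jordan block for λ (equivalently, the smallest k with (A − λI)^k v = 0 for every generalised eigenvector v of λ).

  λ = 5: largest Jordan block has size 2, contributing (x − 5)^2

So m_A(x) = (x - 5)^2 = x^2 - 10*x + 25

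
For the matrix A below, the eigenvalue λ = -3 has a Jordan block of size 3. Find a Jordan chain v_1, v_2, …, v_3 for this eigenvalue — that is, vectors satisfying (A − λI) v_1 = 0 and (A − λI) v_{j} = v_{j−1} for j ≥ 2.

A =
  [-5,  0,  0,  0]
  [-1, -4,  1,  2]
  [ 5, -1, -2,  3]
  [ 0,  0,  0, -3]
A Jordan chain for λ = -3 of length 3:
v_1 = (0, 1, 1, 0)ᵀ
v_2 = (0, 2, 3, 0)ᵀ
v_3 = (0, 0, 0, 1)ᵀ

Let N = A − (-3)·I. We want v_3 with N^3 v_3 = 0 but N^2 v_3 ≠ 0; then v_{j-1} := N · v_j for j = 3, …, 2.

Pick v_3 = (0, 0, 0, 1)ᵀ.
Then v_2 = N · v_3 = (0, 2, 3, 0)ᵀ.
Then v_1 = N · v_2 = (0, 1, 1, 0)ᵀ.

Sanity check: (A − (-3)·I) v_1 = (0, 0, 0, 0)ᵀ = 0. ✓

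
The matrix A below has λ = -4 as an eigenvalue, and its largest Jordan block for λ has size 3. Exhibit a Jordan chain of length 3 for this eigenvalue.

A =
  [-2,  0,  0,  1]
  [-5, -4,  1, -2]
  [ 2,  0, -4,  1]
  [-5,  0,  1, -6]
A Jordan chain for λ = -4 of length 3:
v_1 = (-1, 2, -1, 2)ᵀ
v_2 = (2, -5, 2, -5)ᵀ
v_3 = (1, 0, 0, 0)ᵀ

Let N = A − (-4)·I. We want v_3 with N^3 v_3 = 0 but N^2 v_3 ≠ 0; then v_{j-1} := N · v_j for j = 3, …, 2.

Pick v_3 = (1, 0, 0, 0)ᵀ.
Then v_2 = N · v_3 = (2, -5, 2, -5)ᵀ.
Then v_1 = N · v_2 = (-1, 2, -1, 2)ᵀ.

Sanity check: (A − (-4)·I) v_1 = (0, 0, 0, 0)ᵀ = 0. ✓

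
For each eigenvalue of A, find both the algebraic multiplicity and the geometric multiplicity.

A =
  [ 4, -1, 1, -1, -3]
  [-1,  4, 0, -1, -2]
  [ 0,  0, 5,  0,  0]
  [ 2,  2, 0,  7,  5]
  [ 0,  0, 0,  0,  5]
λ = 5: alg = 5, geom = 2

Step 1 — factor the characteristic polynomial to read off the algebraic multiplicities:
  χ_A(x) = (x - 5)^5

Step 2 — compute geometric multiplicities via the rank-nullity identity g(λ) = n − rank(A − λI):
  rank(A − (5)·I) = 3, so dim ker(A − (5)·I) = n − 3 = 2

Summary:
  λ = 5: algebraic multiplicity = 5, geometric multiplicity = 2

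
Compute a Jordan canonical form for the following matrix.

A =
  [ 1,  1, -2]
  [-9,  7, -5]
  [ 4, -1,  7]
J_3(5)

The characteristic polynomial is
  det(x·I − A) = x^3 - 15*x^2 + 75*x - 125 = (x - 5)^3

Eigenvalues and multiplicities (the geometric multiplicity of λ is n − rank(A − λI), which equals the number of Jordan blocks for λ):
  λ = 5: algebraic multiplicity = 3, geometric multiplicity = 1

Determining the block sizes for each eigenvalue:
  λ = 5: one block (gm = 1), so the single block has size am = 3 → block sizes [3]

Assembling the blocks gives a Jordan form
J =
  [5, 1, 0]
  [0, 5, 1]
  [0, 0, 5]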